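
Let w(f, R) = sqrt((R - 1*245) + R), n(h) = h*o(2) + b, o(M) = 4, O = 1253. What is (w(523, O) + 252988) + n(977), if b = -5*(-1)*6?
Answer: 256926 + sqrt(2261) ≈ 2.5697e+5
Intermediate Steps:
b = 30 (b = 5*6 = 30)
n(h) = 30 + 4*h (n(h) = h*4 + 30 = 4*h + 30 = 30 + 4*h)
w(f, R) = sqrt(-245 + 2*R) (w(f, R) = sqrt((R - 245) + R) = sqrt((-245 + R) + R) = sqrt(-245 + 2*R))
(w(523, O) + 252988) + n(977) = (sqrt(-245 + 2*1253) + 252988) + (30 + 4*977) = (sqrt(-245 + 2506) + 252988) + (30 + 3908) = (sqrt(2261) + 252988) + 3938 = (252988 + sqrt(2261)) + 3938 = 256926 + sqrt(2261)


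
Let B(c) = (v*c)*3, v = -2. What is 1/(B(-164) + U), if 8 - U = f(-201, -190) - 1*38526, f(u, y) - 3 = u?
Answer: 1/39716 ≈ 2.5179e-5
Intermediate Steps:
f(u, y) = 3 + u
B(c) = -6*c (B(c) = -2*c*3 = -6*c)
U = 38732 (U = 8 - ((3 - 201) - 1*38526) = 8 - (-198 - 38526) = 8 - 1*(-38724) = 8 + 38724 = 38732)
1/(B(-164) + U) = 1/(-6*(-164) + 38732) = 1/(984 + 38732) = 1/39716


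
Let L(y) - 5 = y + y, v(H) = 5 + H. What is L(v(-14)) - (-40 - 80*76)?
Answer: 6107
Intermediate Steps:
L(y) = 5 + 2*y (L(y) = 5 + (y + y) = 5 + 2*y)
L(v(-14)) - (-40 - 80*76) = (5 + 2*(5 - 14)) - (-40 - 80*76) = (5 + 2*(-9)) - (-40 - 6080) = (5 - 18) - 1*(-6120) = -13 + 6120 = 6107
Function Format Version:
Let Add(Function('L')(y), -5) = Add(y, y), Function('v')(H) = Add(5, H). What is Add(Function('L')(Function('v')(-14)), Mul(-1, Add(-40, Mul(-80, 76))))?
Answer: 6107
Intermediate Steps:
Function('L')(y) = Add(5, Mul(2, y)) (Function('L')(y) = Add(5, Add(y, y)) = Add(5, Mul(2, y)))
Add(Function('L')(Function('v')(-14)), Mul(-1, Add(-40, Mul(-80, 76)))) = Add(Add(5, Mul(2, Add(5, -14))), Mul(-1, Add(-40, Mul(-80, 76)))) = Add(Add(5, Mul(2, -9)), Mul(-1, Add(-40, -6080))) = Add(Add(5, -18), Mul(-1, -6120)) = Add(-13, 6120) = 6107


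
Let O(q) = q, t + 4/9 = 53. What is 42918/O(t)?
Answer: 386262/473 ≈ 816.62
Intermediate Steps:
t = 473/9 (t = -4/9 + 53 = 473/9 ≈ 52.556)
42918/O(t) = 42918/(473/9) = 42918*(9/473) = 386262/473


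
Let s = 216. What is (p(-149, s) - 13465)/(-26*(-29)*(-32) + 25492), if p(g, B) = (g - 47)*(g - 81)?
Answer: 31615/1364 ≈ 23.178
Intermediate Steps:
p(g, B) = (-81 + g)*(-47 + g) (p(g, B) = (-47 + g)*(-81 + g) = (-81 + g)*(-47 + g))
(p(-149, s) - 13465)/(-26*(-29)*(-32) + 25492) = ((3807 + (-149)² - 128*(-149)) - 13465)/(-26*(-29)*(-32) + 25492) = ((3807 + 22201 + 19072) - 13465)/(754*(-32) + 25492) = (45080 - 13465)/(-24128 + 25492) = 31615/1364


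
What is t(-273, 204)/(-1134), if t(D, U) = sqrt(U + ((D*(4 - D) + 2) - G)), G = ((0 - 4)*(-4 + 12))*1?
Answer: -11*I*sqrt(623)/1134 ≈ -0.24212*I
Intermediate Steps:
G = -32 (G = -4*8*1 = -32*1 = -32)
t(D, U) = sqrt(34 + U + D*(4 - D)) (t(D, U) = sqrt(U + ((D*(4 - D) + 2) - 1*(-32))) = sqrt(U + ((2 + D*(4 - D)) + 32)) = sqrt(U + (34 + D*(4 - D))) = sqrt(34 + U + D*(4 - D)))
t(-273, 204)/(-1134) = sqrt(34 + 204 - 1*(-273)**2 + 4*(-273))/(-1134) = sqrt(34 + 204 - 1*74529 - 1092)*(-1/1134) = sqrt(34 + 204 - 74529 - 1092)*(-1/1134) = sqrt(-75383)*(-1/1134) = (11*I*sqrt(623))*(-1/1134) = -11*I*sqrt(623)/1134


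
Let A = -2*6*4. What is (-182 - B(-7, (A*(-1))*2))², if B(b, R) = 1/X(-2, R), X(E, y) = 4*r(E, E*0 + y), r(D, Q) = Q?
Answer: 4884472321/147456 ≈ 33125.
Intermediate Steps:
A = -48 (A = -12*4 = -48)
X(E, y) = 4*y (X(E, y) = 4*(E*0 + y) = 4*(0 + y) = 4*y)
B(b, R) = 1/(4*R)
(-182 - B(-7, (A*(-1))*2))² = (-182 - 1/(4*(-48*(-1)*2)))² = (-182 - 1/(4*(48*2)))² = (-182 - 1/(4*96))² = (-182 - 1*1/384)² = (-182 - 1/384)² = (-69889/384)² = 4884472321/147456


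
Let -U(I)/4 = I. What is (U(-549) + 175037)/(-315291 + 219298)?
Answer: -177233/95993 ≈ -1.8463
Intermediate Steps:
U(I) = -4*I
(U(-549) + 175037)/(-315291 + 219298) = (-4*(-549) + 175037)/(-315291 + 219298) = (2196 + 175037)/(-95993) = 177233*(-1/95993) = -177233/95993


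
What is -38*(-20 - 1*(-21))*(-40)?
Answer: 1520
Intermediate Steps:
-38*(-20 - 1*(-21))*(-40) = -38*(-20 + 21)*(-40) = -38*1*(-40) = -38*(-40) = 1520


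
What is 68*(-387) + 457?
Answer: -25859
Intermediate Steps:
68*(-387) + 457 = -26316 + 457 = -25859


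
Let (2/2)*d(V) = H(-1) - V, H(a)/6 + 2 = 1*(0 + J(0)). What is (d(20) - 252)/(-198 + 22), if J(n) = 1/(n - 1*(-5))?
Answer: 707/440 ≈ 1.6068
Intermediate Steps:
J(n) = 1/(5 + n) (J(n) = 1/(n + 5) = 1/(5 + n))
H(a) = -54/5 (H(a) = -12 + 6*(1*(0 + 1/(5 + 0))) = -12 + 6*(1*(0 + 1/5)) = -12 + 6*(1*(0 + ⅕)) = -12 + 6*(1*(⅕)) = -12 + 6*(⅕) = -12 + 6/5 = -54/5)
d(V) = -54/5 - V
(d(20) - 252)/(-198 + 22) = ((-54/5 - 1*20) - 252)/(-198 + 22) = ((-54/5 - 20) - 252)/(-176) = (-154/5 - 252)*(-1/176) = -1414/5*(-1/176) = 707/440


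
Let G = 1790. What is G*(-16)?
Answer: -28640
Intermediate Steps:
G*(-16) = 1790*(-16) = -28640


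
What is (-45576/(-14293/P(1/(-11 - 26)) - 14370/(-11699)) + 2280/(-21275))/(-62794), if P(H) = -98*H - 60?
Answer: 104719543883004/36113449170971555 ≈ 0.0028997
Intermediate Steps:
P(H) = -60 - 98*H
(-45576/(-14293/P(1/(-11 - 26)) - 14370/(-11699)) + 2280/(-21275))/(-62794) = (-45576/(-14293/(-60 - 98/(-11 - 26)) - 14370/(-11699)) + 2280/(-21275))/(-62794) = (-45576/(-14293/(-60 - 98/(-37)) - 14370*(-1/11699)) + 2280*(-1/21275))*(-1/62794) = (-45576/(-14293/(-60 - 98*(-1/37)) + 14370/11699) - 456/4255)*(-1/62794) = (-45576/(-14293/(-60 + 98/37) + 14370/11699) - 456/4255)*(-1/62794) = (-45576/(-14293/(-2122/37) + 14370/11699) - 456/4255)*(-1/62794) = (-45576/(-14293*(-37/2122) + 14370/11699) - 456/4255)*(-1/62794) = (-45576/(528841/2122 + 14370/11699) - 456/4255)*(-1/62794) = (-45576/6217403999/24825278 - 456/4255)*(-1/62794) = (-45576*24825278/6217403999 - 456/4255)*(-1/62794) = (-1131436870128/6217403999 - 456/4255)*(-1/62794) = -209439087766008/1150219739815*(-1/62794) = 104719543883004/36113449170971555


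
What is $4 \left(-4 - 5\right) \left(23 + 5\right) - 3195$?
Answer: $-4203$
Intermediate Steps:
$4 \left(-4 - 5\right) \left(23 + 5\right) - 3195 = 4 \left(-9\right) 28 - 3195 = \left(-36\right) 28 - 3195 = -1008 - 3195 = -4203$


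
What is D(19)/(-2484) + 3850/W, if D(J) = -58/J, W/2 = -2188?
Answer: -22681349/25816212 ≈ -0.87857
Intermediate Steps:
W = -4376 (W = 2*(-2188) = -4376)
D(19)/(-2484) + 3850/W = -58/19/(-2484) + 3850/(-4376) = -58*1/19*(-1/2484) + 3850*(-1/4376) = -58/19*(-1/2484) - 1925/2188 = 29/23598 - 1925/2188 = -22681349/25816212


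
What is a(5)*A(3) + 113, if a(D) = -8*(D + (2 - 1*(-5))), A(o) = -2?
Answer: 305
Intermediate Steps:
a(D) = -56 - 8*D (a(D) = -8*(D + (2 + 5)) = -8*(D + 7) = -8*(7 + D) = -56 - 8*D)
a(5)*A(3) + 113 = (-56 - 8*5)*(-2) + 113 = (-56 - 40)*(-2) + 113 = -96*(-2) + 113 = 192 + 113 = 305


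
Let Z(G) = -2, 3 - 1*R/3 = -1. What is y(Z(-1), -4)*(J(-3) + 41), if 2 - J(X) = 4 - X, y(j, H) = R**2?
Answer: 5184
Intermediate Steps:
R = 12 (R = 9 - 3*(-1) = 9 + 3 = 12)
y(j, H) = 144 (y(j, H) = 12**2 = 144)
J(X) = -2 + X (J(X) = 2 - (4 - X) = 2 + (-4 + X) = -2 + X)
y(Z(-1), -4)*(J(-3) + 41) = 144*((-2 - 3) + 41) = 144*(-5 + 41) = 144*36 = 5184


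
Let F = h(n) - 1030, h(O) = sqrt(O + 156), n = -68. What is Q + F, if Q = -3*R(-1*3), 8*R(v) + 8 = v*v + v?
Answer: -4117/4 + 2*sqrt(22) ≈ -1019.9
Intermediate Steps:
h(O) = sqrt(156 + O)
R(v) = -1 + v/8 + v**2/8 (R(v) = -1 + (v*v + v)/8 = -1 + (v**2 + v)/8 = -1 + (v + v**2)/8 = -1 + (v/8 + v**2/8) = -1 + v/8 + v**2/8)
F = -1030 + 2*sqrt(22) (F = sqrt(156 - 68) - 1030 = sqrt(88) - 1030 = 2*sqrt(22) - 1030 = -1030 + 2*sqrt(22) ≈ -1020.6)
Q = 3/4 (Q = -3*(-1 + (-1*3)/8 + (-1*3)**2/8) = -3*(-1 + (1/8)*(-3) + (1/8)*(-3)**2) = -3*(-1 - 3/8 + (1/8)*9) = -3*(-1 - 3/8 + 9/8) = -3*(-1/4) = 3/4 ≈ 0.75000)
Q + F = 3/4 + (-1030 + 2*sqrt(22)) = -4117/4 + 2*sqrt(22)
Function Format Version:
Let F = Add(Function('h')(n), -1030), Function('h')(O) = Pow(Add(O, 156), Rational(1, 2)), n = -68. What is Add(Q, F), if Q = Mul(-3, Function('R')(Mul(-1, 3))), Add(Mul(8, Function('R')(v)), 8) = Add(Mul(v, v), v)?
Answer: Add(Rational(-4117, 4), Mul(2, Pow(22, Rational(1, 2)))) ≈ -1019.9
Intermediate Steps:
Function('h')(O) = Pow(Add(156, O), Rational(1, 2))
Function('R')(v) = Add(-1, Mul(Rational(1, 8), v), Mul(Rational(1, 8), Pow(v, 2))) (Function('R')(v) = Add(-1, Mul(Rational(1, 8), Add(Mul(v, v), v))) = Add(-1, Mul(Rational(1, 8), Add(Pow(v, 2), v))) = Add(-1, Mul(Rational(1, 8), Add(v, Pow(v, 2)))) = Add(-1, Add(Mul(Rational(1, 8), v), Mul(Rational(1, 8), Pow(v, 2)))) = Add(-1, Mul(Rational(1, 8), v), Mul(Rational(1, 8), Pow(v, 2))))
F = Add(-1030, Mul(2, Pow(22, Rational(1, 2)))) (F = Add(Pow(Add(156, -68), Rational(1, 2)), -1030) = Add(Pow(88, Rational(1, 2)), -1030) = Add(Mul(2, Pow(22, Rational(1, 2))), -1030) = Add(-1030, Mul(2, Pow(22, Rational(1, 2)))) ≈ -1020.6)
Q = Rational(3, 4) (Q = Mul(-3, Add(-1, Mul(Rational(1, 8), Mul(-1, 3)), Mul(Rational(1, 8), Pow(Mul(-1, 3), 2)))) = Mul(-3, Add(-1, Mul(Rational(1, 8), -3), Mul(Rational(1, 8), Pow(-3, 2)))) = Mul(-3, Add(-1, Rational(-3, 8), Mul(Rational(1, 8), 9))) = Mul(-3, Add(-1, Rational(-3, 8), Rational(9, 8))) = Mul(-3, Rational(-1, 4)) = Rational(3, 4) ≈ 0.75000)
Add(Q, F) = Add(Rational(3, 4), Add(-1030, Mul(2, Pow(22, Rational(1, 2))))) = Add(Rational(-4117, 4), Mul(2, Pow(22, Rational(1, 2))))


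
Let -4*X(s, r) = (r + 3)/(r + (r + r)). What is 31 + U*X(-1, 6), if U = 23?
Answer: 225/8 ≈ 28.125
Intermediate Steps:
X(s, r) = -(3 + r)/(12*r) (X(s, r) = -(r + 3)/(4*(r + (r + r))) = -(3 + r)/(4*(r + 2*r)) = -(3 + r)/(4*(3*r)) = -(3 + r)*1/(3*r)/4 = -(3 + r)/(12*r))
31 + U*X(-1, 6) = 31 + 23*((1/12)*(-3 - 1*6)/6) = 31 + 23*((1/12)*(⅙)*(-3 - 6)) = 31 + 23*((1/12)*(⅙)*(-9)) = 31 + 23*(-⅛) = 31 - 23/8 = 225/8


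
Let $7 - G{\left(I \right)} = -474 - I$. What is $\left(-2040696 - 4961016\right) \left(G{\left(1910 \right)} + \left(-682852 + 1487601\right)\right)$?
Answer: $-5651361823680$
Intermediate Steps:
$G{\left(I \right)} = 481 + I$ ($G{\left(I \right)} = 7 - \left(-474 - I\right) = 7 + \left(474 + I\right) = 481 + I$)
$\left(-2040696 - 4961016\right) \left(G{\left(1910 \right)} + \left(-682852 + 1487601\right)\right) = \left(-2040696 - 4961016\right) \left(\left(481 + 1910\right) + \left(-682852 + 1487601\right)\right) = - 7001712 \left(2391 + 804749\right) = \left(-7001712\right) 807140 = -5651361823680$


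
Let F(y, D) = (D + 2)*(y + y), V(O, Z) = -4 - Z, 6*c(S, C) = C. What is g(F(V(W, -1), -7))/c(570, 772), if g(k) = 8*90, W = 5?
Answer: 1080/193 ≈ 5.5959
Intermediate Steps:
c(S, C) = C/6
F(y, D) = 2*y*(2 + D) (F(y, D) = (2 + D)*(2*y) = 2*y*(2 + D))
g(k) = 720
g(F(V(W, -1), -7))/c(570, 772) = 720/(((1/6)*772)) = 720/(386/3) = 720*(3/386) = 1080/193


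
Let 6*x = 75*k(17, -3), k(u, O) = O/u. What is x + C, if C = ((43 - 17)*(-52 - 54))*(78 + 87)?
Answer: -15461235/34 ≈ -4.5474e+5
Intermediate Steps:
C = -454740 (C = (26*(-106))*165 = -2756*165 = -454740)
x = -75/34 (x = (75*(-3/17))/6 = (⅙)*(-225/17) = -75/34 ≈ -2.2059)
x + C = -75/34 - 454740 = -15461235/34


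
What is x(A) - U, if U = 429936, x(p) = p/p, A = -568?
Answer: -429935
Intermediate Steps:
x(p) = 1
x(A) - U = 1 - 1*429936 = 1 - 429936 = -429935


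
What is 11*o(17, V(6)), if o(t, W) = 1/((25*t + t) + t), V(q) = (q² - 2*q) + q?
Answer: 11/459 ≈ 0.023965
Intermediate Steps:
V(q) = q² - q
o(t, W) = 1/(27*t) (o(t, W) = 1/(26*t + t) = 1/(27*t))
11*o(17, V(6)) = 11*((1/27)/17) = 11*((1/27)*(1/17)) = 11*(1/459) = 11/459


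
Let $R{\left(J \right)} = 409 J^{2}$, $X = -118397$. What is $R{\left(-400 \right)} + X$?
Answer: $65321603$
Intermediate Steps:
$R{\left(-400 \right)} + X = 409 \left(-400\right)^{2} - 118397 = 409 \cdot 160000 - 118397 = 65440000 - 118397 = 65321603$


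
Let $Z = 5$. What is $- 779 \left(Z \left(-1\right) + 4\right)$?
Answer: $779$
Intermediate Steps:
$- 779 \left(Z \left(-1\right) + 4\right) = - 779 \left(5 \left(-1\right) + 4\right) = - 779 \left(-5 + 4\right) = \left(-779\right) \left(-1\right) = 779$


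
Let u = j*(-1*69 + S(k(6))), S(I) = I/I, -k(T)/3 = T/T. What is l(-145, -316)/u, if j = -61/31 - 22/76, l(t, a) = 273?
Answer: 160797/90406 ≈ 1.7786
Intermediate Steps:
k(T) = -3 (k(T) = -3*T/T = -3*1 = -3)
S(I) = 1
j = -2659/1178 (j = -61*1/31 - 22*1/76 = -61/31 - 11/38 = -2659/1178 ≈ -2.2572)
u = 90406/589 (u = -2659*(-1*69 + 1)/1178 = -2659*(-69 + 1)/1178 = -2659/1178*(-68) = 90406/589 ≈ 153.49)
l(-145, -316)/u = 273/(90406/589) = 273*(589/90406) = 160797/90406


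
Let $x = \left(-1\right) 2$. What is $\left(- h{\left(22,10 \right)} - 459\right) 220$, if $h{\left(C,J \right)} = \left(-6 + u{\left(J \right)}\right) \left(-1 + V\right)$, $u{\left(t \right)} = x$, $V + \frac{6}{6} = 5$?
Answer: $-95700$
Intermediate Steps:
$V = 4$ ($V = -1 + 5 = 4$)
$x = -2$
$u{\left(t \right)} = -2$
$h{\left(C,J \right)} = -24$ ($h{\left(C,J \right)} = \left(-6 - 2\right) \left(-1 + 4\right) = \left(-8\right) 3 = -24$)
$\left(- h{\left(22,10 \right)} - 459\right) 220 = \left(\left(-1\right) \left(-24\right) - 459\right) 220 = \left(24 - 459\right) 220 = \left(-435\right) 220 = -95700$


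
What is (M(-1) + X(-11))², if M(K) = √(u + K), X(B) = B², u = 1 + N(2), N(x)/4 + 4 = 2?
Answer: 14633 + 484*I*√2 ≈ 14633.0 + 684.48*I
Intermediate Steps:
N(x) = -8 (N(x) = -16 + 4*2 = -16 + 8 = -8)
u = -7 (u = 1 - 8 = -7)
M(K) = √(-7 + K)
(M(-1) + X(-11))² = (√(-7 - 1) + (-11)²)² = (√(-8) + 121)² = (2*I*√2 + 121)² = (121 + 2*I*√2)²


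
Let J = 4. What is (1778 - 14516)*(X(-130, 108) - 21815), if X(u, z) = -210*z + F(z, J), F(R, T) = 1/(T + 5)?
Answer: 1700327684/3 ≈ 5.6678e+8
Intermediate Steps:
F(R, T) = 1/(5 + T)
X(u, z) = ⅑ - 210*z (X(u, z) = -210*z + 1/(5 + 4) = -210*z + 1/9 = -210*z + ⅑ = ⅑ - 210*z)
(1778 - 14516)*(X(-130, 108) - 21815) = (1778 - 14516)*((⅑ - 210*108) - 21815) = -12738*((⅑ - 22680) - 21815) = -12738*(-204119/9 - 21815) = -12738*(-400454/9) = 1700327684/3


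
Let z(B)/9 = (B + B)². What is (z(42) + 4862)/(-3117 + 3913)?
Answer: 34183/398 ≈ 85.887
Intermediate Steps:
z(B) = 36*B² (z(B) = 9*(B + B)² = 9*(2*B)² = 9*(4*B²) = 36*B²)
(z(42) + 4862)/(-3117 + 3913) = (36*42² + 4862)/(-3117 + 3913) = (36*1764 + 4862)/796 = (63504 + 4862)*(1/796) = 68366*(1/796) = 34183/398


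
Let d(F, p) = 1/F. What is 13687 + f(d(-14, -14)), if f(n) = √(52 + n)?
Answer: 13687 + √10178/14 ≈ 13694.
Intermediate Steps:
13687 + f(d(-14, -14)) = 13687 + √(52 + 1/(-14)) = 13687 + √(52 - 1/14) = 13687 + √(727/14) = 13687 + √10178/14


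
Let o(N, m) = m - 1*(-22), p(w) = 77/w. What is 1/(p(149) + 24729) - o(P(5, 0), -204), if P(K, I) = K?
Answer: 670615185/3684698 ≈ 182.00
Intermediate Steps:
o(N, m) = 22 + m (o(N, m) = m + 22 = 22 + m)
1/(p(149) + 24729) - o(P(5, 0), -204) = 1/(77/149 + 24729) - (22 - 204) = 1/(77*(1/149) + 24729) - 1*(-182) = 1/(77/149 + 24729) + 182 = 1/(3684698/149) + 182 = 149/3684698 + 182 = 670615185/3684698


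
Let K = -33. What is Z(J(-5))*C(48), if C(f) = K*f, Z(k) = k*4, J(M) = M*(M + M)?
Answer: -316800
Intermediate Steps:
J(M) = 2*M**2 (J(M) = M*(2*M) = 2*M**2)
Z(k) = 4*k
C(f) = -33*f
Z(J(-5))*C(48) = (4*(2*(-5)**2))*(-33*48) = (4*(2*25))*(-1584) = (4*50)*(-1584) = 200*(-1584) = -316800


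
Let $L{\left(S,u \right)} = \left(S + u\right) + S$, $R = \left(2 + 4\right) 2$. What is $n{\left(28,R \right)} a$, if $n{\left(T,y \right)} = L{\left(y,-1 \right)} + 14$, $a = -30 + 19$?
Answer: $-407$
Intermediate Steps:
$a = -11$
$R = 12$ ($R = 6 \cdot 2 = 12$)
$L{\left(S,u \right)} = u + 2 S$
$n{\left(T,y \right)} = 13 + 2 y$ ($n{\left(T,y \right)} = \left(-1 + 2 y\right) + 14 = 13 + 2 y$)
$n{\left(28,R \right)} a = \left(13 + 2 \cdot 12\right) \left(-11\right) = \left(13 + 24\right) \left(-11\right) = 37 \left(-11\right) = -407$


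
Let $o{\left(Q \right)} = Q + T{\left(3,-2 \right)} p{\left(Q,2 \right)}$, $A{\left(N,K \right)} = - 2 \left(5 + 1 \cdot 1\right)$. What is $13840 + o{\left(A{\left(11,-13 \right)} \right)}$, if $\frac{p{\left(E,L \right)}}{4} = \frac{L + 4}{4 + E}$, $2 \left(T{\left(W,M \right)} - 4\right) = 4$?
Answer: $13810$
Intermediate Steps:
$T{\left(W,M \right)} = 6$ ($T{\left(W,M \right)} = 4 + \frac{1}{2} \cdot 4 = 4 + 2 = 6$)
$A{\left(N,K \right)} = -12$ ($A{\left(N,K \right)} = - 2 \left(5 + 1\right) = \left(-2\right) 6 = -12$)
$p{\left(E,L \right)} = \frac{4 \left(4 + L\right)}{4 + E}$ ($p{\left(E,L \right)} = 4 \frac{L + 4}{4 + E} = 4 \frac{4 + L}{4 + E} = \frac{4 \left(4 + L\right)}{4 + E}$)
$o{\left(Q \right)} = Q + \frac{144}{4 + Q}$ ($o{\left(Q \right)} = Q + 6 \frac{4 \left(4 + 2\right)}{4 + Q} = Q + 6 \cdot 4 \frac{1}{4 + Q} 6 = Q + 6 \frac{24}{4 + Q} = Q + \frac{144}{4 + Q}$)
$13840 + o{\left(A{\left(11,-13 \right)} \right)} = 13840 + \frac{144 - 12 \left(4 - 12\right)}{4 - 12} = 13840 + \frac{144 - -96}{-8} = 13840 - \frac{144 + 96}{8} = 13840 - 30 = 13810$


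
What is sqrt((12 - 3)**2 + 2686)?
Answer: sqrt(2767) ≈ 52.602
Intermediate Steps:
sqrt((12 - 3)**2 + 2686) = sqrt(9**2 + 2686) = sqrt(81 + 2686) = sqrt(2767)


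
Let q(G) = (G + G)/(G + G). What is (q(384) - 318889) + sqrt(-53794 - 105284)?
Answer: -318888 + I*sqrt(159078) ≈ -3.1889e+5 + 398.85*I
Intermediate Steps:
q(G) = 1 (q(G) = (2*G)/((2*G)) = (2*G)*(1/(2*G)) = 1)
(q(384) - 318889) + sqrt(-53794 - 105284) = (1 - 318889) + sqrt(-53794 - 105284) = -318888 + sqrt(-159078) = -318888 + I*sqrt(159078)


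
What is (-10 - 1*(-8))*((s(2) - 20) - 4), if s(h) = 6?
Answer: 36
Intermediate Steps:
(-10 - 1*(-8))*((s(2) - 20) - 4) = (-10 - 1*(-8))*((6 - 20) - 4) = (-10 + 8)*(-14 - 4) = -2*(-18) = 36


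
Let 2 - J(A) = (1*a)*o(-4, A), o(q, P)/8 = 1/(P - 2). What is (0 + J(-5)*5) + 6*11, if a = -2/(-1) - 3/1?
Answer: 492/7 ≈ 70.286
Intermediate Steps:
o(q, P) = 8/(-2 + P) (o(q, P) = 8/(P - 2) = 8/(-2 + P))
a = -1 (a = -2*(-1) - 3*1 = 2 - 3 = -1)
J(A) = 2 + 8/(-2 + A) (J(A) = 2 - 1*(-1)*8/(-2 + A) = 2 - (-1)*8/(-2 + A) = 2 - (-8)/(-2 + A) = 2 + 8/(-2 + A))
(0 + J(-5)*5) + 6*11 = (0 + (2*(2 - 5)/(-2 - 5))*5) + 6*11 = (0 + (2*(-3)/(-7))*5) + 66 = (0 + (2*(-⅐)*(-3))*5) + 66 = (0 + (6/7)*5) + 66 = (0 + 30/7) + 66 = 30/7 + 66 = 492/7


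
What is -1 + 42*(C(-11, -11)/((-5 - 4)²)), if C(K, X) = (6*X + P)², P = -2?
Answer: 64709/27 ≈ 2396.6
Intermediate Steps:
C(K, X) = (-2 + 6*X)² (C(K, X) = (6*X - 2)² = (-2 + 6*X)²)
-1 + 42*(C(-11, -11)/((-5 - 4)²)) = -1 + 42*((4*(-1 + 3*(-11))²)/((-5 - 4)²)) = -1 + 42*((4*(-1 - 33)²)/((-9)²)) = -1 + 42*((4*(-34)²)/81) = -1 + 42*((4*1156)*(1/81)) = -1 + 42*(4624*(1/81)) = -1 + 42*(4624/81) = -1 + 64736/27 = 64709/27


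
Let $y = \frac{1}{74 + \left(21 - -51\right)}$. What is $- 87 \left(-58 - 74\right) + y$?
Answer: $\frac{1676665}{146} \approx 11484.0$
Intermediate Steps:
$y = \frac{1}{146}$ ($y = \frac{1}{74 + \left(21 + 51\right)} = \frac{1}{74 + 72} = \frac{1}{146} \approx 0.0068493$)
$- 87 \left(-58 - 74\right) + y = - 87 \left(-58 - 74\right) + \frac{1}{146} = \left(-87\right) \left(-132\right) + \frac{1}{146} = 11484 + \frac{1}{146} = \frac{1676665}{146}$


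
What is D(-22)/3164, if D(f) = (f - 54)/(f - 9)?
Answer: 19/24521 ≈ 0.00077485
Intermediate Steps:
D(f) = (-54 + f)/(-9 + f)
D(-22)/3164 = ((-54 - 22)/(-9 - 22))/3164 = (-76/(-31))*(1/3164) = -1/31*(-76)*(1/3164) = (76/31)*(1/3164) = 19/24521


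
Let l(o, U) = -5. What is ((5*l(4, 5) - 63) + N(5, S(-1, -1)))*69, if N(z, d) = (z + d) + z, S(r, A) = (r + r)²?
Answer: -5106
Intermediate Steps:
S(r, A) = 4*r² (S(r, A) = (2*r)² = 4*r²)
N(z, d) = d + 2*z (N(z, d) = (d + z) + z = d + 2*z)
((5*l(4, 5) - 63) + N(5, S(-1, -1)))*69 = ((5*(-5) - 63) + (4*(-1)² + 2*5))*69 = ((-25 - 63) + (4*1 + 10))*69 = (-88 + (4 + 10))*69 = (-88 + 14)*69 = -74*69 = -5106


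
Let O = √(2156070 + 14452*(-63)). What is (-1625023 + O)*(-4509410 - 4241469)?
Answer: 14220379645217 - 8750879*√1245594 ≈ 1.4211e+13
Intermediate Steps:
O = √1245594 (O = √(2156070 - 910476) = √1245594 ≈ 1116.1)
(-1625023 + O)*(-4509410 - 4241469) = (-1625023 + √1245594)*(-4509410 - 4241469) = (-1625023 + √1245594)*(-8750879) = 14220379645217 - 8750879*√1245594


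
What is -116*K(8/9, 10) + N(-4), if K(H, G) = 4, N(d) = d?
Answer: -468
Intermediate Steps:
-116*K(8/9, 10) + N(-4) = -116*4 - 4 = -464 - 4 = -468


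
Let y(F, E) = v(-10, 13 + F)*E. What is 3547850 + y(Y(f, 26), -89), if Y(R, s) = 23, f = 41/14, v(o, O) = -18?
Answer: 3549452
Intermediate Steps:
f = 41/14 (f = 41*(1/14) = 41/14 ≈ 2.9286)
y(F, E) = -18*E
3547850 + y(Y(f, 26), -89) = 3547850 - 18*(-89) = 3547850 + 1602 = 3549452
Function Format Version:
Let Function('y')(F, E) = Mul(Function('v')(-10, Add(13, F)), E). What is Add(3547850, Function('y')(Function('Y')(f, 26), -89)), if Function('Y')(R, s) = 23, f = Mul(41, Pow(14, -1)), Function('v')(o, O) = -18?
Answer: 3549452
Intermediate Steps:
f = Rational(41, 14) (f = Mul(41, Rational(1, 14)) = Rational(41, 14) ≈ 2.9286)
Function('y')(F, E) = Mul(-18, E)
Add(3547850, Function('y')(Function('Y')(f, 26), -89)) = Add(3547850, Mul(-18, -89)) = Add(3547850, 1602) = 3549452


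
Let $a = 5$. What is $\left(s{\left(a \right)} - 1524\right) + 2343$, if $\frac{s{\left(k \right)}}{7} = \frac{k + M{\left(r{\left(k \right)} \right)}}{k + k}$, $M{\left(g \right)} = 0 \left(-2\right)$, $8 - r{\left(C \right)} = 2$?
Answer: $\frac{1645}{2} \approx 822.5$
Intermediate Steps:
$r{\left(C \right)} = 6$ ($r{\left(C \right)} = 8 - 2 = 6$)
$M{\left(g \right)} = 0$
$s{\left(k \right)} = \frac{7}{2}$ ($s{\left(k \right)} = 7 \frac{k + 0}{k + k} = 7 \frac{k}{2 k} = 7 k \frac{1}{2 k} = 7 \cdot \frac{1}{2} = \frac{7}{2}$)
$\left(s{\left(a \right)} - 1524\right) + 2343 = \left(\frac{7}{2} - 1524\right) + 2343 = - \frac{3041}{2} + 2343 = \frac{1645}{2}$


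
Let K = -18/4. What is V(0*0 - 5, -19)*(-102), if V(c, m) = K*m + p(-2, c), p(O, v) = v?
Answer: -8211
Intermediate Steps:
K = -9/2 (K = -18*¼ = -9/2 ≈ -4.5000)
V(c, m) = c - 9*m/2 (V(c, m) = -9*m/2 + c = c - 9*m/2)
V(0*0 - 5, -19)*(-102) = ((0*0 - 5) - 9/2*(-19))*(-102) = ((0 - 5) + 171/2)*(-102) = (-5 + 171/2)*(-102) = (161/2)*(-102) = -8211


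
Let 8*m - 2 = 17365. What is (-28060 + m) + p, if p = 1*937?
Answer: -199617/8 ≈ -24952.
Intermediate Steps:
p = 937
m = 17367/8 (m = ¼ + (⅛)*17365 = ¼ + 17365/8 = 17367/8 ≈ 2170.9)
(-28060 + m) + p = (-28060 + 17367/8) + 937 = -207113/8 + 937 = -199617/8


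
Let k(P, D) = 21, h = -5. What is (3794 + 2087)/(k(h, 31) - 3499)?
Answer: -5881/3478 ≈ -1.6909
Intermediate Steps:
(3794 + 2087)/(k(h, 31) - 3499) = (3794 + 2087)/(21 - 3499) = 5881/(-3478) = 5881*(-1/3478) = -5881/3478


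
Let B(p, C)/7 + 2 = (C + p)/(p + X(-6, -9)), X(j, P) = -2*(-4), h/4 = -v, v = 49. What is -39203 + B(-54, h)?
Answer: -901116/23 ≈ -39179.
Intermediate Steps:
h = -196 (h = 4*(-1*49) = 4*(-49) = -196)
X(j, P) = 8
B(p, C) = -14 + 7*(C + p)/(8 + p) (B(p, C) = -14 + 7*((C + p)/(p + 8)) = -14 + 7*((C + p)/(8 + p)) = -14 + 7*(C + p)/(8 + p))
-39203 + B(-54, h) = -39203 + 7*(-16 - 196 - 1*(-54))/(8 - 54) = -39203 + 7*(-16 - 196 + 54)/(-46) = -39203 + 7*(-1/46)*(-158) = -39203 + 553/23 = -901116/23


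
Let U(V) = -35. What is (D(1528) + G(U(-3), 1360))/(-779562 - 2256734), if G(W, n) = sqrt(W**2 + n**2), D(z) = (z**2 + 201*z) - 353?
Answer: -2641559/3036296 - 5*sqrt(74033)/3036296 ≈ -0.87044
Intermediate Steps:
D(z) = -353 + z**2 + 201*z
(D(1528) + G(U(-3), 1360))/(-779562 - 2256734) = ((-353 + 1528**2 + 201*1528) + sqrt((-35)**2 + 1360**2))/(-779562 - 2256734) = ((-353 + 2334784 + 307128) + sqrt(1225 + 1849600))/(-3036296) = (2641559 + sqrt(1850825))*(-1/3036296) = (2641559 + 5*sqrt(74033))*(-1/3036296) = -2641559/3036296 - 5*sqrt(74033)/3036296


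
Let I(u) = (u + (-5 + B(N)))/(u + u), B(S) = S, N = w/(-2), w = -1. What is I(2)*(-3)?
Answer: 15/8 ≈ 1.8750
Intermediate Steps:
N = ½ (N = -1/(-2) = -1*(-½) = ½ ≈ 0.50000)
I(u) = (-9/2 + u)/(2*u) (I(u) = (u + (-5 + ½))/(u + u) = (u - 9/2)/((2*u)) = (-9/2 + u)*(1/(2*u)) = (-9/2 + u)/(2*u))
I(2)*(-3) = ((¼)*(-9 + 2*2)/2)*(-3) = ((¼)*(½)*(-9 + 4))*(-3) = ((¼)*(½)*(-5))*(-3) = -5/8*(-3) = 15/8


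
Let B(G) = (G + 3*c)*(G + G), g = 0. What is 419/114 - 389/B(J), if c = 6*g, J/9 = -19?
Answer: 107279/29241 ≈ 3.6688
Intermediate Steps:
J = -171 (J = 9*(-19) = -171)
c = 0 (c = 6*0 = 0)
B(G) = 2*G**2 (B(G) = (G + 3*0)*(G + G) = (G + 0)*(2*G) = G*(2*G) = 2*G**2)
419/114 - 389/B(J) = 419/114 - 389/(2*(-171)**2) = 419*(1/114) - 389/(2*29241) = 419/114 - 389/58482 = 107279/29241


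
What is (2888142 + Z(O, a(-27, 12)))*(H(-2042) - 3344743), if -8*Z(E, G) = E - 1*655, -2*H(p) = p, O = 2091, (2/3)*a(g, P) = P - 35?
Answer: -9656543746425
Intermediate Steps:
a(g, P) = -105/2 + 3*P/2 (a(g, P) = 3*(P - 35)/2 = 3*(-35 + P)/2 = -105/2 + 3*P/2)
H(p) = -p/2
Z(E, G) = 655/8 - E/8 (Z(E, G) = -(E - 1*655)/8 = -(E - 655)/8 = -(-655 + E)/8 = 655/8 - E/8)
(2888142 + Z(O, a(-27, 12)))*(H(-2042) - 3344743) = (2888142 + (655/8 - ⅛*2091))*(-½*(-2042) - 3344743) = (2888142 + (655/8 - 2091/8))*(1021 - 3344743) = (2888142 - 359/2)*(-3343722) = (5775925/2)*(-3343722) = -9656543746425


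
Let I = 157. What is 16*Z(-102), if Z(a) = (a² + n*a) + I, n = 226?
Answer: -199856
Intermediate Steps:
Z(a) = 157 + a² + 226*a (Z(a) = (a² + 226*a) + 157 = 157 + a² + 226*a)
16*Z(-102) = 16*(157 + (-102)² + 226*(-102)) = 16*(157 + 10404 - 23052) = 16*(-12491) = -199856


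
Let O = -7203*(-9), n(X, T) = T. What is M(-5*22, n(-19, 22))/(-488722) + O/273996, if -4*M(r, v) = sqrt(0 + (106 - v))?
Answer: 2401/10148 + sqrt(21)/977444 ≈ 0.23660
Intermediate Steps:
O = 64827
M(r, v) = -sqrt(106 - v)/4 (M(r, v) = -sqrt(0 + (106 - v))/4 = -sqrt(106 - v)/4)
M(-5*22, n(-19, 22))/(-488722) + O/273996 = -sqrt(106 - 1*22)/4/(-488722) + 64827/273996 = -sqrt(106 - 22)/4*(-1/488722) + 64827*(1/273996) = -sqrt(21)/2*(-1/488722) + 2401/10148 = sqrt(21)/977444 + 2401/10148 = 2401/10148 + sqrt(21)/977444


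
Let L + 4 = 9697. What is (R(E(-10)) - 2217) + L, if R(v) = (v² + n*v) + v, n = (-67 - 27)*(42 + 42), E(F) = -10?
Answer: 86526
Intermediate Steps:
n = -7896 (n = -94*84 = -7896)
L = 9693 (L = -4 + 9697 = 9693)
R(v) = v² - 7895*v (R(v) = (v² - 7896*v) + v = v² - 7895*v)
(R(E(-10)) - 2217) + L = (-10*(-7895 - 10) - 2217) + 9693 = (-10*(-7905) - 2217) + 9693 = (79050 - 2217) + 9693 = 76833 + 9693 = 86526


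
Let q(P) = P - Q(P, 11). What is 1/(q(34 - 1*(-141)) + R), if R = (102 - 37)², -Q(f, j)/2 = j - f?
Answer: 1/4072 ≈ 0.00024558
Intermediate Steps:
Q(f, j) = -2*j + 2*f (Q(f, j) = -2*(j - f) = -2*j + 2*f)
q(P) = 22 - P (q(P) = P - (-2*11 + 2*P) = P - (-22 + 2*P) = P + (22 - 2*P) = 22 - P)
R = 4225 (R = 65² = 4225)
1/(q(34 - 1*(-141)) + R) = 1/((22 - (34 - 1*(-141))) + 4225) = 1/((22 - (34 + 141)) + 4225) = 1/((22 - 1*175) + 4225) = 1/((22 - 175) + 4225) = 1/(-153 + 4225) = 1/4072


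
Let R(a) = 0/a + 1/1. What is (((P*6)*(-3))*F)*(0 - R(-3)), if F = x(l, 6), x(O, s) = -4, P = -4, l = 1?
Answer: 288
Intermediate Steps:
F = -4
R(a) = 1 (R(a) = 0 + 1*1 = 0 + 1 = 1)
(((P*6)*(-3))*F)*(0 - R(-3)) = ((-4*6*(-3))*(-4))*(0 - 1*1) = (-24*(-3)*(-4))*(0 - 1) = (72*(-4))*(-1) = -288*(-1) = 288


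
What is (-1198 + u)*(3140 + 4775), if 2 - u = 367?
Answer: -12371145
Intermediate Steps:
u = -365 (u = 2 - 1*367 = 2 - 367 = -365)
(-1198 + u)*(3140 + 4775) = (-1198 - 365)*(3140 + 4775) = -1563*7915 = -12371145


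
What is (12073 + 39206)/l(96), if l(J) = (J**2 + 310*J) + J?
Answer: 17093/13024 ≈ 1.3124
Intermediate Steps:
l(J) = J**2 + 311*J
(12073 + 39206)/l(96) = (12073 + 39206)/((96*(311 + 96))) = 51279/((96*407)) = 51279/39072 = 51279*(1/39072) = 17093/13024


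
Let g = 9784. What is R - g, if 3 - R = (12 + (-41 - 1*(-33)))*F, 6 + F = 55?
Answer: -9977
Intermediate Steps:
F = 49 (F = -6 + 55 = 49)
R = -193 (R = 3 - (12 + (-41 - 1*(-33)))*49 = 3 - (12 + (-41 + 33))*49 = 3 - (12 - 8)*49 = 3 - 4*49 = 3 - 1*196 = 3 - 196 = -193)
R - g = -193 - 1*9784 = -193 - 9784 = -9977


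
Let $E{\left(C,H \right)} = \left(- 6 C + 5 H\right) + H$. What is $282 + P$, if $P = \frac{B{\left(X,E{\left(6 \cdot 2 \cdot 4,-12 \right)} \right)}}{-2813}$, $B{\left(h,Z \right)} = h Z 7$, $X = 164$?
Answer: $\frac{1206546}{2813} \approx 428.92$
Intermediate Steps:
$E{\left(C,H \right)} = - 6 C + 6 H$
$B{\left(h,Z \right)} = 7 Z h$ ($B{\left(h,Z \right)} = Z h 7 = 7 Z h$)
$P = \frac{413280}{2813}$ ($P = \frac{7 \left(- 6 \cdot 6 \cdot 2 \cdot 4 + 6 \left(-12\right)\right) 164}{-2813} = 7 \left(- 6 \cdot 12 \cdot 4 - 72\right) 164 \left(- \frac{1}{2813}\right) = 7 \left(\left(-6\right) 48 - 72\right) 164 \left(- \frac{1}{2813}\right) = 7 \left(-288 - 72\right) 164 \left(- \frac{1}{2813}\right) = 7 \left(-360\right) 164 \left(- \frac{1}{2813}\right) = \left(-413280\right) \left(- \frac{1}{2813}\right) = \frac{413280}{2813} \approx 146.92$)
$282 + P = 282 + \frac{413280}{2813} = \frac{1206546}{2813}$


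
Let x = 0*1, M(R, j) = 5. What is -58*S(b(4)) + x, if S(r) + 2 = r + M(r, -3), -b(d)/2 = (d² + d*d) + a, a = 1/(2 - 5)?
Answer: 10498/3 ≈ 3499.3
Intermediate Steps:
a = -⅓ (a = 1/(-3) = -⅓ ≈ -0.33333)
b(d) = ⅔ - 4*d² (b(d) = -2*((d² + d*d) - ⅓) = -2*((d² + d²) - ⅓) = -2*(2*d² - ⅓) = -2*(-⅓ + 2*d²) = ⅔ - 4*d²)
S(r) = 3 + r (S(r) = -2 + (r + 5) = -2 + (5 + r) = 3 + r)
x = 0
-58*S(b(4)) + x = -58*(3 + (⅔ - 4*4²)) + 0 = -58*(3 + (⅔ - 4*16)) + 0 = -58*(3 + (⅔ - 64)) + 0 = -58*(3 - 190/3) + 0 = -58*(-181/3) + 0 = 10498/3 + 0 = 10498/3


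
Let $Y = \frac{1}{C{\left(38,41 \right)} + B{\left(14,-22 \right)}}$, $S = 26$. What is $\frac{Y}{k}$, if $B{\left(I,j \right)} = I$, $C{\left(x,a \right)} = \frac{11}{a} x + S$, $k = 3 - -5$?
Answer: $\frac{41}{16464} \approx 0.0024903$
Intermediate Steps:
$k = 8$ ($k = 3 + 5 = 8$)
$C{\left(x,a \right)} = 26 + \frac{11 x}{a}$ ($C{\left(x,a \right)} = \frac{11}{a} x + 26 = \frac{11 x}{a} + 26 = 26 + \frac{11 x}{a}$)
$Y = \frac{41}{2058}$ ($Y = \frac{1}{\left(26 + 11 \cdot 38 \cdot \frac{1}{41}\right) + 14} = \frac{1}{\left(26 + \frac{418}{41}\right) + 14} = \frac{1}{\frac{1484}{41} + 14} = \frac{1}{\frac{2058}{41}} = \frac{41}{2058} \approx 0.019922$)
$\frac{Y}{k} = \frac{1}{8} \cdot \frac{41}{2058} = \frac{41}{16464}$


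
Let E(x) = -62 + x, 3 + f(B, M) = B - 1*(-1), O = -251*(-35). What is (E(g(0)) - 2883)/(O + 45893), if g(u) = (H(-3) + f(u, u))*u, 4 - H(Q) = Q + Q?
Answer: -2945/54678 ≈ -0.053861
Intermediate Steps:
O = 8785
H(Q) = 4 - 2*Q (H(Q) = 4 - (Q + Q) = 4 - 2*Q)
f(B, M) = -2 + B (f(B, M) = -3 + (B - 1*(-1)) = -3 + (B + 1) = -3 + (1 + B) = -2 + B)
g(u) = u*(8 + u) (g(u) = ((4 - 2*(-3)) + (-2 + u))*u = ((4 + 6) + (-2 + u))*u = (10 + (-2 + u))*u = (8 + u)*u = u*(8 + u))
(E(g(0)) - 2883)/(O + 45893) = ((-62 + 0*(8 + 0)) - 2883)/(8785 + 45893) = ((-62 + 0*8) - 2883)/54678 = ((-62 + 0) - 2883)*(1/54678) = (-62 - 2883)*(1/54678) = -2945*1/54678 = -2945/54678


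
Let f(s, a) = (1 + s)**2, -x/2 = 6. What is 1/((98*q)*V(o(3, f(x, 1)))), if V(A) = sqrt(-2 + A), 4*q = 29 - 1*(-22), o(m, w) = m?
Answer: 2/2499 ≈ 0.00080032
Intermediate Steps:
x = -12 (x = -2*6 = -12)
q = 51/4 (q = (29 - 1*(-22))/4 = (29 + 22)/4 = (1/4)*51 = 51/4 ≈ 12.750)
1/((98*q)*V(o(3, f(x, 1)))) = 1/((98*(51/4))*sqrt(-2 + 3)) = 1/(2499*sqrt(1)/2) = 1/((2499/2)*1) = 1/(2499/2) = 2/2499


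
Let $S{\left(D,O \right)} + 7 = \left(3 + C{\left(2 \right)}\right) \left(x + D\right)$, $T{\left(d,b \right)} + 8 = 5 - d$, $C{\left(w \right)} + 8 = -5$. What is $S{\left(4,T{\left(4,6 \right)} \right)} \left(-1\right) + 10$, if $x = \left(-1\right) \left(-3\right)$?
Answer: $87$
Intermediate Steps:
$x = 3$
$C{\left(w \right)} = -13$ ($C{\left(w \right)} = -8 - 5 = -13$)
$T{\left(d,b \right)} = -3 - d$ ($T{\left(d,b \right)} = -8 - \left(-5 + d\right) = -3 - d$)
$S{\left(D,O \right)} = -37 - 10 D$ ($S{\left(D,O \right)} = -7 + \left(3 - 13\right) \left(3 + D\right) = -7 - 10 \left(3 + D\right) = -7 - \left(30 + 10 D\right) = -37 - 10 D$)
$S{\left(4,T{\left(4,6 \right)} \right)} \left(-1\right) + 10 = \left(-37 - 40\right) \left(-1\right) + 10 = \left(-77\right) \left(-1\right) + 10 = 77 + 10 = 87$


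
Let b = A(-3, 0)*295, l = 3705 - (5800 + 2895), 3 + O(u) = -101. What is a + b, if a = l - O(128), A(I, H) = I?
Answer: -5771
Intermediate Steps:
O(u) = -104 (O(u) = -3 - 101 = -104)
l = -4990 (l = 3705 - 1*8695 = 3705 - 8695 = -4990)
b = -885 (b = -3*295 = -885)
a = -4886 (a = -4990 - 1*(-104) = -4990 + 104 = -4886)
a + b = -4886 - 885 = -5771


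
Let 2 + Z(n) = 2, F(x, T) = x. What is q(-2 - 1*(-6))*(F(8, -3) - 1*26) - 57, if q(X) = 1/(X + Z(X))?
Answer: -123/2 ≈ -61.500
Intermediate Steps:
Z(n) = 0 (Z(n) = -2 + 2 = 0)
q(X) = 1/X (q(X) = 1/(X + 0) = 1/X)
q(-2 - 1*(-6))*(F(8, -3) - 1*26) - 57 = (8 - 1*26)/(-2 - 1*(-6)) - 57 = (8 - 26)/(-2 + 6) - 57 = -18/4 - 57 = (¼)*(-18) - 57 = -9/2 - 57 = -123/2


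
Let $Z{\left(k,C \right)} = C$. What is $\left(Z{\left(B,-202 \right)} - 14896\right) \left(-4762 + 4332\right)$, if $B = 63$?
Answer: $6492140$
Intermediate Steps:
$\left(Z{\left(B,-202 \right)} - 14896\right) \left(-4762 + 4332\right) = \left(-202 - 14896\right) \left(-4762 + 4332\right) = \left(-15098\right) \left(-430\right) = 6492140$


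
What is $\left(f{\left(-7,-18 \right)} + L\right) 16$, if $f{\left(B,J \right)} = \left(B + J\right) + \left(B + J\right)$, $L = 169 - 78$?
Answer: $656$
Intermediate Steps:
$L = 91$ ($L = 169 - 78 = 91$)
$f{\left(B,J \right)} = 2 B + 2 J$
$\left(f{\left(-7,-18 \right)} + L\right) 16 = \left(\left(2 \left(-7\right) + 2 \left(-18\right)\right) + 91\right) 16 = \left(\left(-14 - 36\right) + 91\right) 16 = \left(-50 + 91\right) 16 = 41 \cdot 16 = 656$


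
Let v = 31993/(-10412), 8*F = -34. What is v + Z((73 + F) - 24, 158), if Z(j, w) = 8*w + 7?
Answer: 13201659/10412 ≈ 1267.9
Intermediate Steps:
F = -17/4 (F = (⅛)*(-34) = -17/4 ≈ -4.2500)
v = -31993/10412 (v = 31993*(-1/10412) = -31993/10412 ≈ -3.0727)
Z(j, w) = 7 + 8*w
v + Z((73 + F) - 24, 158) = -31993/10412 + (7 + 8*158) = -31993/10412 + (7 + 1264) = -31993/10412 + 1271 = 13201659/10412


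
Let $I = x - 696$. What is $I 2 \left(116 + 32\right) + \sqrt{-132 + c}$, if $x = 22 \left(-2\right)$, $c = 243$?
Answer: $-219040 + \sqrt{111} \approx -2.1903 \cdot 10^{5}$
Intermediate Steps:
$x = -44$
$I = -740$ ($I = -44 - 696 = -740$)
$I 2 \left(116 + 32\right) + \sqrt{-132 + c} = - 740 \cdot 2 \left(116 + 32\right) + \sqrt{-132 + 243} = - 740 \cdot 2 \cdot 148 + \sqrt{111} = \left(-740\right) 296 + \sqrt{111} = -219040 + \sqrt{111}$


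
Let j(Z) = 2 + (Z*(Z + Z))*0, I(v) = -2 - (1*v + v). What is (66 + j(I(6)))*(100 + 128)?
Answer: 15504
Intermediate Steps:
I(v) = -2 - 2*v (I(v) = -2 - (v + v) = -2 - 2*v)
j(Z) = 2 (j(Z) = 2 + (Z*(2*Z))*0 = 2 + (2*Z²)*0 = 2 + 0 = 2)
(66 + j(I(6)))*(100 + 128) = (66 + 2)*(100 + 128) = 68*228 = 15504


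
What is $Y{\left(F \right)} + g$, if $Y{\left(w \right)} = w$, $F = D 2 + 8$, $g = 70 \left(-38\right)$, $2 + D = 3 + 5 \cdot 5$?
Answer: $-2600$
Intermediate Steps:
$D = 26$ ($D = -2 + \left(3 + 5 \cdot 5\right) = -2 + \left(3 + 25\right) = -2 + 28 = 26$)
$g = -2660$
$F = 60$ ($F = 26 \cdot 2 + 8 = 52 + 8 = 60$)
$Y{\left(F \right)} + g = 60 - 2660 = -2600$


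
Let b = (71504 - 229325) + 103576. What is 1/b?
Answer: -1/54245 ≈ -1.8435e-5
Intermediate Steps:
b = -54245 (b = -157821 + 103576 = -54245)
1/b = 1/(-54245) = -1/54245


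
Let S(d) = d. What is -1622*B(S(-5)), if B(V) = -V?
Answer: -8110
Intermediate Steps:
-1622*B(S(-5)) = -(-1622)*(-5) = -1622*5 = -8110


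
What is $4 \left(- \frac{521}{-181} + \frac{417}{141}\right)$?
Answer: $\frac{198584}{8507} \approx 23.344$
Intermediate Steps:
$4 \left(- \frac{521}{-181} + \frac{417}{141}\right) = 4 \left(\left(-521\right) \left(- \frac{1}{181}\right) + 417 \cdot \frac{1}{141}\right) = 4 \left(\frac{521}{181} + \frac{139}{47}\right) = 4 \cdot \frac{49646}{8507} = \frac{198584}{8507}$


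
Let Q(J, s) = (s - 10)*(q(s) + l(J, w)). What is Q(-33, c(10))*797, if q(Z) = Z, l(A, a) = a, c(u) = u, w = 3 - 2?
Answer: 0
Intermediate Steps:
w = 1
Q(J, s) = (1 + s)*(-10 + s) (Q(J, s) = (s - 10)*(s + 1) = (-10 + s)*(1 + s) = (1 + s)*(-10 + s))
Q(-33, c(10))*797 = (-10 + 10² - 9*10)*797 = (-10 + 100 - 90)*797 = 0*797 = 0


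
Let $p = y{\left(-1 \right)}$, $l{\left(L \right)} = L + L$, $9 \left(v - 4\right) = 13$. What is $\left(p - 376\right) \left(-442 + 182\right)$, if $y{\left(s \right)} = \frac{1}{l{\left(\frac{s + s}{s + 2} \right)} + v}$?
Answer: $97580$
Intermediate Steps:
$v = \frac{49}{9}$ ($v = 4 + \frac{1}{9} \cdot 13 = 4 + \frac{13}{9} = \frac{49}{9} \approx 5.4444$)
$l{\left(L \right)} = 2 L$
$y{\left(s \right)} = \frac{1}{\frac{49}{9} + \frac{4 s}{2 + s}}$ ($y{\left(s \right)} = \frac{1}{2 \frac{s + s}{s + 2} + \frac{49}{9}} = \frac{1}{2 \frac{2 s}{2 + s} + \frac{49}{9}} = \frac{1}{\frac{4 s}{2 + s} + \frac{49}{9}} = \frac{1}{\frac{49}{9} + \frac{4 s}{2 + s}}$)
$p = \frac{9}{13}$ ($p = \frac{9 \left(2 - 1\right)}{98 + 85 \left(-1\right)} = 9 \frac{1}{98 - 85} \cdot 1 = 9 \cdot \frac{1}{13} \cdot 1 = \frac{9}{13} \approx 0.69231$)
$\left(p - 376\right) \left(-442 + 182\right) = \left(\frac{9}{13} - 376\right) \left(-442 + 182\right) = \left(- \frac{4879}{13}\right) \left(-260\right) = 97580$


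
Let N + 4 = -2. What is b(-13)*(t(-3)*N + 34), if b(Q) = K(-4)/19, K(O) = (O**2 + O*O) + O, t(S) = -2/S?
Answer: 840/19 ≈ 44.211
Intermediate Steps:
N = -6 (N = -4 - 2 = -6)
K(O) = O + 2*O**2 (K(O) = (O**2 + O**2) + O = 2*O**2 + O = O + 2*O**2)
b(Q) = 28/19 (b(Q) = -4*(1 + 2*(-4))/19 = -4*(1 - 8)*(1/19) = -4*(-7)*(1/19) = 28*(1/19) = 28/19)
b(-13)*(t(-3)*N + 34) = 28*(-2/(-3)*(-6) + 34)/19 = 28*(-2*(-1/3)*(-6) + 34)/19 = 28*((2/3)*(-6) + 34)/19 = 28*(-4 + 34)/19 = (28/19)*30 = 840/19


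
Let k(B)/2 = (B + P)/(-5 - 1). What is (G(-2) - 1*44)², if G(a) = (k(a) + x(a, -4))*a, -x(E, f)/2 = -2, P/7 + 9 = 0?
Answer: 81796/9 ≈ 9088.4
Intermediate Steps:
P = -63 (P = -63 + 7*0 = -63 + 0 = -63)
k(B) = 21 - B/3 (k(B) = 2*((B - 63)/(-5 - 1)) = 2*((-63 + B)/(-6)) = 2*((-63 + B)*(-⅙)) = 2*(21/2 - B/6) = 21 - B/3)
x(E, f) = 4 (x(E, f) = -2*(-2) = 4)
G(a) = a*(25 - a/3) (G(a) = ((21 - a/3) + 4)*a = (25 - a/3)*a = a*(25 - a/3))
(G(-2) - 1*44)² = ((⅓)*(-2)*(75 - 1*(-2)) - 1*44)² = ((⅓)*(-2)*(75 + 2) - 44)² = ((⅓)*(-2)*77 - 44)² = (-154/3 - 44)² = (-286/3)² = 81796/9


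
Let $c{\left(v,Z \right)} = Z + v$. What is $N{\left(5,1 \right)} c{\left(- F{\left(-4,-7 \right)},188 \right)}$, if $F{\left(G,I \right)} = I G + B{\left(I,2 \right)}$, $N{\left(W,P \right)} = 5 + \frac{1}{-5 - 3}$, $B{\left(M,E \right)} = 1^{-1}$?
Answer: $\frac{6201}{8} \approx 775.13$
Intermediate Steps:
$B{\left(M,E \right)} = 1$
$N{\left(W,P \right)} = \frac{39}{8}$ ($N{\left(W,P \right)} = 5 + \frac{1}{-8} = 5 - \frac{1}{8} = \frac{39}{8}$)
$F{\left(G,I \right)} = 1 + G I$ ($F{\left(G,I \right)} = I G + 1 = G I + 1 = 1 + G I$)
$N{\left(5,1 \right)} c{\left(- F{\left(-4,-7 \right)},188 \right)} = \frac{39 \left(188 - \left(1 - -28\right)\right)}{8} = \frac{39 \left(188 - \left(1 + 28\right)\right)}{8} = \frac{39 \left(188 - 29\right)}{8} = \frac{39}{8} \cdot 159 = \frac{6201}{8}$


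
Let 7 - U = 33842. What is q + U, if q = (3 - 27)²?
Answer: -33259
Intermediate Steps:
U = -33835 (U = 7 - 1*33842 = 7 - 33842 = -33835)
q = 576 (q = (-24)² = 576)
q + U = 576 - 33835 = -33259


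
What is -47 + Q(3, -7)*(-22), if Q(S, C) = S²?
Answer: -245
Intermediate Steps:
-47 + Q(3, -7)*(-22) = -47 + 3²*(-22) = -47 + 9*(-22) = -47 - 198 = -245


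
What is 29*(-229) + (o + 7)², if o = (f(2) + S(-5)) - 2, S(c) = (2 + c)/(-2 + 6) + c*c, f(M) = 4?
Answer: -88567/16 ≈ -5535.4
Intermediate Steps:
S(c) = ½ + c² + c/4 (S(c) = (2 + c)/4 + c² = (2 + c)*(¼) + c² = (½ + c/4) + c² = ½ + c² + c/4)
o = 105/4 (o = (4 + (½ + (-5)² + (¼)*(-5))) - 2 = (4 + (½ + 25 - 5/4)) - 2 = (4 + 97/4) - 2 = 113/4 - 2 = 105/4 ≈ 26.250)
29*(-229) + (o + 7)² = 29*(-229) + (105/4 + 7)² = -6641 + (133/4)² = -6641 + 17689/16 = -88567/16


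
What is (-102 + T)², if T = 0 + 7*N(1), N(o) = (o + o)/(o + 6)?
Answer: 10000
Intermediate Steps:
N(o) = 2*o/(6 + o) (N(o) = (2*o)/(6 + o) = 2*o/(6 + o))
T = 2 (T = 0 + 7*(2*1/(6 + 1)) = 0 + 7*(2*1/7) = 0 + 7*(2*1*(⅐)) = 0 + 7*(2/7) = 0 + 2 = 2)
(-102 + T)² = (-102 + 2)² = (-100)² = 10000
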